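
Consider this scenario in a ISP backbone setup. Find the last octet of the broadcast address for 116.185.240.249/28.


Given: IP = 116.185.240.249, prefix = /28
Host bits = 32 - 28 = 4
Network last octet = 249 AND mask = 240
Host part size = 2^4 - 1 = 15
Broadcast last octet = 240 OR 15 = 255

255


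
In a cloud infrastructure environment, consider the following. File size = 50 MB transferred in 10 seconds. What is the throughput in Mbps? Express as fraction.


Given: file = 50 MB, time = 10 s
File in Mb = 50 * 8 = 400 Mb
Throughput = 400 / 10 Mbps
Throughput = 40 Mbps

40


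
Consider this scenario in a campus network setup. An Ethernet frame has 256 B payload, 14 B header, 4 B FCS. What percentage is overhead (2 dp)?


Given: payload = 256 B, header = 14 B, trailer = 4 B
Overhead bytes = header + trailer = 14 + 4 = 18
Total frame = payload + overhead = 256 + 18 = 274
Overhead % = 18 / 274 * 100 = 6.5693% -> 6.57% (2 dp)

6.57


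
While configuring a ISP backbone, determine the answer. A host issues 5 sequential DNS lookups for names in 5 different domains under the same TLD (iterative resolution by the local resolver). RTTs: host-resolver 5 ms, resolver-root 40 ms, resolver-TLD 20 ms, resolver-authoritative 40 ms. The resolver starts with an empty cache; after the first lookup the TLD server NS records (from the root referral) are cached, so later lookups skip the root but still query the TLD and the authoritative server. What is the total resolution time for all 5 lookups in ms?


Lookup 1 (cold cache): local + root + TLD + auth = 5 + 40 + 20 + 40 = 105 ms
Lookups 2..5 (TLD NS cached -> skip root; new domain -> still ask TLD and auth): local + TLD + auth = 5 + 20 + 40 = 65 ms each
Remaining 4 lookups: 4 * 65 = 260 ms
Total = 105 + 260 = 365 ms

365


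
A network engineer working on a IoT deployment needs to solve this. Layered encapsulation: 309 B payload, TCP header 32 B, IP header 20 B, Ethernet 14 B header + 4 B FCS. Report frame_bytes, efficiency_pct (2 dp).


TCP segment = 309 + 32 = 341 B
IP packet = 341 + 20 = 361 B
Ethernet frame = 361 + 14 + 4 = 379 B
Efficiency = app / frame = 309 / 379 = 0.815303 = 81.5303% -> 81.53% (2 dp)

379, 81.53


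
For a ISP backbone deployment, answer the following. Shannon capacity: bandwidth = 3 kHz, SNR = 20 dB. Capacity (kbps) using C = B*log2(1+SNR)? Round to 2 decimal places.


Given: B = 3 kHz, SNR = 20 dB
SNR linear = 10^(20/10) = 100
1 + SNR = 101
log2(101) = 6.6582114828
C = 3 * 1000 * 6.6582114828 = 19974.6344 bps
C = 19.974634 kbps -> 19.97 kbps (2 dp)

19.97


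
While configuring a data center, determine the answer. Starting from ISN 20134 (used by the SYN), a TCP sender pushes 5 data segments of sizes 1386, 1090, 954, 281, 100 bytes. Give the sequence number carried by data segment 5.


The SYN occupies sequence number ISN = 20134, so the first data byte is ISN + 1 = 20135.
SEQ of data segment i = (ISN + 1) + sum of payload sizes of segments 1..i-1.
Segment 1: SEQ = 20135, payload = 1386 bytes
Segment 2: SEQ = 21521, payload = 1090 bytes
Segment 3: SEQ = 22611, payload = 954 bytes
Segment 4: SEQ = 23565, payload = 281 bytes
Segment 5: SEQ = 23846, payload = 100 bytes
SEQ of segment 5 = 20135 + 1386 + 1090 + 954 + 281 = 23846

23846


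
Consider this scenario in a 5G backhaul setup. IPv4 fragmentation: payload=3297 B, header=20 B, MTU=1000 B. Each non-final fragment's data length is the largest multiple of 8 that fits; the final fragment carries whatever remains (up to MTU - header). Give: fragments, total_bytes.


Max data per non-final fragment = floor((MTU - header)/8)*8 = floor((1000 - 20)/8)*8 = floor(980/8)*8 = 976 B
Final fragment needs no 8-byte alignment: it can carry up to MTU - header = 980 B
Non-final fragments needed = ceil((payload - 980) / 976) = ceil(2317/976) = ceil(2.3740) = 3
Number of fragments = 3 + 1 = 4
Fragment sizes (data): 3 * 976 B + 369 B (last, 369 <= 980 OK)
Total bytes sent = payload + n_frags * header = 3297 + 4*20 = 3297 + 80 = 3377 B

4, 3377


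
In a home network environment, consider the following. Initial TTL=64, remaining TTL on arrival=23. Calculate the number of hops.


Given: initial TTL = 64, received TTL = 23
Hops = initial TTL - received TTL
Hops = 64 - 23 = 41

41


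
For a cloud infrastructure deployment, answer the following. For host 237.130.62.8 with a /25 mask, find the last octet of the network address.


Given: IP = 237.130.62.8, prefix = /25
Subnet mask = 255.255.255.128
Last octet of IP: 8
Last octet of mask: 128
Network last octet = 8 AND 128 = 0

0


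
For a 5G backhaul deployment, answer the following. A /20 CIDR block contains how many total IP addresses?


Given: CIDR prefix /20
Host bits = 32 - 20 = 12
Total addresses = 2^12 = 4096

4096


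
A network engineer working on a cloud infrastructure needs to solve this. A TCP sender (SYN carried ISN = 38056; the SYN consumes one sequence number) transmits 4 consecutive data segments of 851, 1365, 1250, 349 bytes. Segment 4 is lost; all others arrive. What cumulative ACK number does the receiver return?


SYN uses sequence number 38056; first data byte = ISN + 1 = 38057.
Segment 1: SEQ = 38057, len = 851 B, covers [38057, 38907]
Segment 2: SEQ = 38908, len = 1365 B, covers [38908, 40272]
Segment 3: SEQ = 40273, len = 1250 B, covers [40273, 41522]
Segment 4: SEQ = 41523, len = 349 B, covers [41523, 41871] [LOST]
In-order data received: bytes [38057, 41522] (segments 1..3).
Segment 4 missing -> gap begins at byte 41523.
Cumulative ACK = next expected in-order byte = 38057 + 851 + 1365 + 1250 = 41523

41523


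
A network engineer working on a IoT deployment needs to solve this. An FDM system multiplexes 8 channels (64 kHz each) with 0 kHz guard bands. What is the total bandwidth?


Given: 8 channels, 64 kHz each, guard = 0 kHz
Channel bandwidth = 8 * 64 = 512 kHz
Guard bands = 7 gaps * 0 kHz = 0 kHz
Total = 512 + 0 = 512 kHz

512


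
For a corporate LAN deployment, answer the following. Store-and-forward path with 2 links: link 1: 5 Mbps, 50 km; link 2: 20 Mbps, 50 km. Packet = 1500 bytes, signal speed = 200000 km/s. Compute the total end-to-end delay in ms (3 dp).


Packet = 1500 bytes = 12000 bits. Store-and-forward: sum (t_trans + t_prop) per link.
Link 1: t_trans = 12000/(5*10^6) s = 2.4000 ms; t_prop = 50/200000 s = 0.2500 ms; subtotal = 2.6500 ms
Link 2: t_trans = 12000/(20*10^6) s = 0.6000 ms; t_prop = 50/200000 s = 0.2500 ms; subtotal = 0.8500 ms
End-to-end = 2.6500 + 0.8500 = 3.5000 ms -> 3.500 ms (3 dp)

3.500


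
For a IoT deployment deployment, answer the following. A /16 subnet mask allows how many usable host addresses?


Given: subnet mask /16
Host bits = 32 - 16 = 16
Total addresses = 2^16 = 65536
Usable hosts = 65536 - 2 (network + broadcast) = 65534

65534


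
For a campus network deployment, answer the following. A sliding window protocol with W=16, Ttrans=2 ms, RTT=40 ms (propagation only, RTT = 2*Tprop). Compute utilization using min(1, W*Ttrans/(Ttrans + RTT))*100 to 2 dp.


Given: W = 16, Ttrans = 2 ms, RTT = 40 ms (= 2 * Tprop, Tprop = 20 ms)
Cycle time = Ttrans + RTT = 2 + 40 = 42 ms (first packet sent until its ACK returns)
W * Ttrans = 16 * 2 = 32 ms of sending per cycle
W * Ttrans / (Ttrans + RTT) = 32 / 42 = 0.761905
U = min(1, 0.761905) = 0.761905
U% = 76.19%

76.19


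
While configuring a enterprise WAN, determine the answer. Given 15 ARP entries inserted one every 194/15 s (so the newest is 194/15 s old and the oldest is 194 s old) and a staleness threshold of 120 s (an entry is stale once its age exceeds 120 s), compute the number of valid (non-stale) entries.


Ages are k * 194/15 s for k = 1..15 (spacing = 12.9333 s).
Entry k is valid iff k * 194/15 <= 120 iff k <= 15 * 120 / 194 = 9.2784
n_valid = floor(9.2784) = 9
(n_stale = 15 - 9 = 6)

9


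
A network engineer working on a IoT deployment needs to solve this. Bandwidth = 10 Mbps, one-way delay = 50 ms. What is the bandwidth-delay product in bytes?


Given: bandwidth = 10 Mbps, delay = 50 ms
BDP in bits = 10 * 10^6 * 50 / 1000
BDP in bits = 500000
BDP in bytes = 500000 / 8 = 62500

62500


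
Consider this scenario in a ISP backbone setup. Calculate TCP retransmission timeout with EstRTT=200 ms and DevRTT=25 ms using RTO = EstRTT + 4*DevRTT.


Given: EstRTT = 200 ms, DevRTT = 25 ms
Timeout = EstRTT + 4 * DevRTT
4 * DevRTT = 4 * 25 = 100
Timeout = 200 + 100 = 300 ms

300


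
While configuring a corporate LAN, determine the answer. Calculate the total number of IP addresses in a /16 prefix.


Given: CIDR prefix /16
Host bits = 32 - 16 = 16
Total addresses = 2^16 = 65536

65536


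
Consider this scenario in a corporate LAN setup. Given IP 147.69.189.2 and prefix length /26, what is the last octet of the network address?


Given: IP = 147.69.189.2, prefix = /26
Subnet mask = 255.255.255.192
Last octet of IP: 2
Last octet of mask: 192
Network last octet = 2 AND 192 = 0

0


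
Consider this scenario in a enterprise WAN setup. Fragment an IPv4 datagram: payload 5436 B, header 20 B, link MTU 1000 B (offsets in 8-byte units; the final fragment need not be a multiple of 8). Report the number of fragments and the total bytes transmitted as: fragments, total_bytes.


Max data per non-final fragment = floor((MTU - header)/8)*8 = floor((1000 - 20)/8)*8 = floor(980/8)*8 = 976 B
Final fragment needs no 8-byte alignment: it can carry up to MTU - header = 980 B
Non-final fragments needed = ceil((payload - 980) / 976) = ceil(4456/976) = ceil(4.5656) = 5
Number of fragments = 5 + 1 = 6
Fragment sizes (data): 5 * 976 B + 556 B (last, 556 <= 980 OK)
Total bytes sent = payload + n_frags * header = 5436 + 6*20 = 5436 + 120 = 5556 B

6, 5556


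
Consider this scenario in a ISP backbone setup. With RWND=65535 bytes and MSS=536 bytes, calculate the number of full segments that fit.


Given: RWND = 65535 bytes, MSS = 536 bytes
Full segments = floor(RWND / MSS)
Full segments = floor(65535 / 536)
Full segments = floor(122.2668) = 122

122


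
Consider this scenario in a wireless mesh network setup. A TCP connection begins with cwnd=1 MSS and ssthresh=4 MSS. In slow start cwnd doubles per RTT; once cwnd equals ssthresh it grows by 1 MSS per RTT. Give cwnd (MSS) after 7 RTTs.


RTT 0: cwnd = 1 MSS (initial)
RTT 1: cwnd = 2 MSS (slow start, doubled)
RTT 2: cwnd = 4 MSS (slow start, doubled)
RTT 3: cwnd = 5 MSS (congestion avoidance, +1)
RTT 4: cwnd = 6 MSS (congestion avoidance, +1)
RTT 5: cwnd = 7 MSS (congestion avoidance, +1)
RTT 6: cwnd = 8 MSS (congestion avoidance, +1)
RTT 7: cwnd = 9 MSS (congestion avoidance, +1)

9


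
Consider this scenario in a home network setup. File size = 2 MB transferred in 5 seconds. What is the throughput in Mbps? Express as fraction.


Given: file = 2 MB, time = 5 s
File in Mb = 2 * 8 = 16 Mb
Throughput = 16 / 5 Mbps
Throughput = 16/5 Mbps

16/5


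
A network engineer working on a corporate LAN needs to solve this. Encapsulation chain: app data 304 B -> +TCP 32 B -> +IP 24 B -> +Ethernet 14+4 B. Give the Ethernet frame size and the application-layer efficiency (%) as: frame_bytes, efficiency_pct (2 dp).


TCP segment = 304 + 32 = 336 B
IP packet = 336 + 24 = 360 B
Ethernet frame = 360 + 14 + 4 = 378 B
Efficiency = app / frame = 304 / 378 = 0.804233 = 80.4233% -> 80.42% (2 dp)

378, 80.42


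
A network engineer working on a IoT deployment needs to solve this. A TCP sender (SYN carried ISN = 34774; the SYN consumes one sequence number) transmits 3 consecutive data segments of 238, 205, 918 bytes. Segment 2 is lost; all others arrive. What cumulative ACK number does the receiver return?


SYN uses sequence number 34774; first data byte = ISN + 1 = 34775.
Segment 1: SEQ = 34775, len = 238 B, covers [34775, 35012]
Segment 2: SEQ = 35013, len = 205 B, covers [35013, 35217] [LOST]
Segment 3: SEQ = 35218, len = 918 B, covers [35218, 36135]
In-order data received: bytes [34775, 35012] (segments 1..1).
Segment 2 missing -> gap begins at byte 35013; later segments buffered out of order.
Cumulative ACK = next expected in-order byte = 34775 + 238 = 35013

35013


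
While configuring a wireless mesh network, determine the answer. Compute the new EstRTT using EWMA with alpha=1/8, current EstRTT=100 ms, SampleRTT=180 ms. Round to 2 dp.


Given: EstRTT = 100 ms, SampleRTT = 180 ms, alpha = 1/8
New EstRTT = (1 - alpha) * EstRTT + alpha * SampleRTT
(7/8) * 100 = 87.5
(1/8) * 180 = 22.5
New EstRTT = 87.5 + 22.5 = 110 ms -> 110.00 ms (2 dp)

110.00


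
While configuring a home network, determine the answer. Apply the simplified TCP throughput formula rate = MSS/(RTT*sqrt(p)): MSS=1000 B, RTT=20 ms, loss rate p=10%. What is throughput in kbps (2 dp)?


Given: MSS = 1000 bytes, RTT = 20 ms, loss = 10%
RTT in seconds = 20 / 1000 = 0.02
Loss rate = 10% = 0.1
sqrt(loss) = sqrt(0.1) = 0.316227766017
Throughput (bytes/s) = 1000 / (0.02 * 0.316227766017) = 158113.8830
Throughput (kbps) = 158113.8830 * 8 / 1000 = 1264.911064 -> 1264.91 kbps (2 dp)

1264.91


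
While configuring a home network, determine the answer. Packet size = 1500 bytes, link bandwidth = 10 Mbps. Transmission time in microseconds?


Given: packet = 1500 bytes, bandwidth = 10 Mbps
Packet in bits = 1500 * 8 = 12000 bits
Bandwidth = 10 * 10^6 = 10000000 bps
Time = 12000 / 10000000 seconds
Time in us = 12000 * 10^6 / 10000000 = 1200

1200


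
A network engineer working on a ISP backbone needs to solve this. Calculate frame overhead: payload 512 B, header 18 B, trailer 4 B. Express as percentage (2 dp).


Given: payload = 512 B, header = 18 B, trailer = 4 B
Overhead bytes = header + trailer = 18 + 4 = 22
Total frame = payload + overhead = 512 + 22 = 534
Overhead % = 22 / 534 * 100 = 4.1199% -> 4.12% (2 dp)

4.12


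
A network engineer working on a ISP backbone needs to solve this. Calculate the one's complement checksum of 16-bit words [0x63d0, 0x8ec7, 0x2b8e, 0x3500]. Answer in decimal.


Given words: [0x63d0, 0x8ec7, 0x2b8e, 0x3500]
Step 1: Sum all words
Raw sum = 25552 + 36551 + 11150 + 13568 = 86821
Step 2: Fold carry: (21285 + 1) = 21286
One's complement = ~21286 & 0xFFFF = 44249

44249


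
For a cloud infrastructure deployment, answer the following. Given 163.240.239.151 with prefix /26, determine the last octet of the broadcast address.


Given: IP = 163.240.239.151, prefix = /26
Host bits = 32 - 26 = 6
Network last octet = 151 AND mask = 128
Host part size = 2^6 - 1 = 63
Broadcast last octet = 128 OR 63 = 191

191


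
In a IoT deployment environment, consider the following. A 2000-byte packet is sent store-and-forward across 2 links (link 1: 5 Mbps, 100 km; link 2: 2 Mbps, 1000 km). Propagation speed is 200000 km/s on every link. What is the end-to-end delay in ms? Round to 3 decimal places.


Packet = 2000 bytes = 16000 bits. Store-and-forward: sum (t_trans + t_prop) per link.
Link 1: t_trans = 16000/(5*10^6) s = 3.2000 ms; t_prop = 100/200000 s = 0.5000 ms; subtotal = 3.7000 ms
Link 2: t_trans = 16000/(2*10^6) s = 8.0000 ms; t_prop = 1000/200000 s = 5.0000 ms; subtotal = 13.0000 ms
End-to-end = 3.7000 + 13.0000 = 16.7000 ms -> 16.700 ms (3 dp)

16.700


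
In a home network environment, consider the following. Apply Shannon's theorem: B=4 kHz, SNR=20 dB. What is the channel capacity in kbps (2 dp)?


Given: B = 4 kHz, SNR = 20 dB
SNR linear = 10^(20/10) = 100
1 + SNR = 101
log2(101) = 6.6582114828
C = 4 * 1000 * 6.6582114828 = 26632.8459 bps
C = 26.632846 kbps -> 26.63 kbps (2 dp)

26.63


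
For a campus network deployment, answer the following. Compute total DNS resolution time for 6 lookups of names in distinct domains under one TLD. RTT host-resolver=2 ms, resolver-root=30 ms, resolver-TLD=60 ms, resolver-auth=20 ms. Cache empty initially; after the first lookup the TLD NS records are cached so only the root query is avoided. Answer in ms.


Lookup 1 (cold cache): local + root + TLD + auth = 2 + 30 + 60 + 20 = 112 ms
Lookups 2..6 (TLD NS cached -> skip root; new domain -> still ask TLD and auth): local + TLD + auth = 2 + 60 + 20 = 82 ms each
Remaining 5 lookups: 5 * 82 = 410 ms
Total = 112 + 410 = 522 ms

522


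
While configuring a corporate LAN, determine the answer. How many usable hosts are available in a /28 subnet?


Given: subnet mask /28
Host bits = 32 - 28 = 4
Total addresses = 2^4 = 16
Usable hosts = 16 - 2 (network + broadcast) = 14

14


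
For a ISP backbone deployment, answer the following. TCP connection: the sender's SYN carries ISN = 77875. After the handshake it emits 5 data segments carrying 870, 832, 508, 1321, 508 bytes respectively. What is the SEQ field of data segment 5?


The SYN occupies sequence number ISN = 77875, so the first data byte is ISN + 1 = 77876.
SEQ of data segment i = (ISN + 1) + sum of payload sizes of segments 1..i-1.
Segment 1: SEQ = 77876, payload = 870 bytes
Segment 2: SEQ = 78746, payload = 832 bytes
Segment 3: SEQ = 79578, payload = 508 bytes
Segment 4: SEQ = 80086, payload = 1321 bytes
Segment 5: SEQ = 81407, payload = 508 bytes
SEQ of segment 5 = 77876 + 870 + 832 + 508 + 1321 = 81407

81407


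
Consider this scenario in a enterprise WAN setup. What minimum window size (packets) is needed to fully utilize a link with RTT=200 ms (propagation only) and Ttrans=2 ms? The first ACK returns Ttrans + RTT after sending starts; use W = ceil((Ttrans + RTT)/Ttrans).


Given: Ttrans = 2 ms, RTT = 200 ms (= 2 * Tprop, Tprop = 100 ms)
Time until first ACK returns = Ttrans + RTT = 2 + 200 = 202 ms
Need W * Ttrans >= Ttrans + RTT  ->  W >= (Ttrans + RTT) / Ttrans
(Ttrans + RTT) / Ttrans = 202 / 2 = 101
W_min = ceil(101) = 101

101


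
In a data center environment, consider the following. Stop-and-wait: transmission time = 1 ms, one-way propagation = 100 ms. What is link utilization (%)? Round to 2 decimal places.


Given: Ttrans = 1 ms, Tprop = 100 ms
RTT = 2 * Tprop = 2 * 100 = 200 ms
U = Ttrans / (Ttrans + RTT)
U = 1 / (1 + 200)
U = 1 / 201 = 0.004975
U% = 0.50%

0.50


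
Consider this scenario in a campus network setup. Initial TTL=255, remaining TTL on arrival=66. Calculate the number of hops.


Given: initial TTL = 255, received TTL = 66
Hops = initial TTL - received TTL
Hops = 255 - 66 = 189

189


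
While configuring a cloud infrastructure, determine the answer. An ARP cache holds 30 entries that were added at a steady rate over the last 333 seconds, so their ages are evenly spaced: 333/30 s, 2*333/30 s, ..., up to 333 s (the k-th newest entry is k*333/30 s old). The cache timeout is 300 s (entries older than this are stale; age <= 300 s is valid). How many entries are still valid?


Ages are k * 333/30 s for k = 1..30 (spacing = 11.1000 s).
Entry k is valid iff k * 333/30 <= 300 iff k <= 30 * 300 / 333 = 27.0270
n_valid = floor(27.0270) = 27
(n_stale = 30 - 27 = 3)

27


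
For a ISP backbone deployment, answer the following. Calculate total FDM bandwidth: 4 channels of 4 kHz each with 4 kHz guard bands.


Given: 4 channels, 4 kHz each, guard = 4 kHz
Channel bandwidth = 4 * 4 = 16 kHz
Guard bands = 3 gaps * 4 kHz = 12 kHz
Total = 16 + 12 = 28 kHz

28


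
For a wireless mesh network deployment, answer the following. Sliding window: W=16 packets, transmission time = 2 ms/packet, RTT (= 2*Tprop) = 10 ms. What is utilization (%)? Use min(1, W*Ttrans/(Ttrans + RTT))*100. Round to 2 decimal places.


Given: W = 16, Ttrans = 2 ms, RTT = 10 ms (= 2 * Tprop, Tprop = 5 ms)
Cycle time = Ttrans + RTT = 2 + 10 = 12 ms (first packet sent until its ACK returns)
W * Ttrans = 16 * 2 = 32 ms of sending per cycle
W * Ttrans / (Ttrans + RTT) = 32 / 12 = 2.666667
U = min(1, 2.666667) = 1.000000
U% = 100.00%

100.00


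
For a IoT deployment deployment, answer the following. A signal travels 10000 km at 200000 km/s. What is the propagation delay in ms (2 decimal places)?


Given: distance = 10000 km, speed = 200000 km/s
Delay = distance / speed = 10000 / 200000 seconds
Delay in ms = 10000 * 1000 / 200000
Delay = 50.0000 ms
Rounded to 2 dp = 50.00 ms

50.00


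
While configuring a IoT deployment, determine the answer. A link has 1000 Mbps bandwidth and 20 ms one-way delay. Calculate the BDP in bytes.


Given: bandwidth = 1000 Mbps, delay = 20 ms
BDP in bits = 1000 * 10^6 * 20 / 1000
BDP in bits = 20000000
BDP in bytes = 20000000 / 8 = 2500000

2500000


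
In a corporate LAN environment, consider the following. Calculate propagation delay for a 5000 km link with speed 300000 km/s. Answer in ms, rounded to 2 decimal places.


Given: distance = 5000 km, speed = 300000 km/s
Delay = distance / speed = 5000 / 300000 seconds
Delay in ms = 5000 * 1000 / 300000
Delay = 16.6667 ms
Rounded to 2 dp = 16.67 ms

16.67


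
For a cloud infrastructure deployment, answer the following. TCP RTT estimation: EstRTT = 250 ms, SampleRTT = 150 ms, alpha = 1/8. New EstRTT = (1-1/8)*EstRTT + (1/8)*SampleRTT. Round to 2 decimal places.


Given: EstRTT = 250 ms, SampleRTT = 150 ms, alpha = 1/8
New EstRTT = (1 - alpha) * EstRTT + alpha * SampleRTT
(7/8) * 250 = 218.75
(1/8) * 150 = 18.75
New EstRTT = 218.75 + 18.75 = 237.5 ms -> 237.50 ms (2 dp)

237.50


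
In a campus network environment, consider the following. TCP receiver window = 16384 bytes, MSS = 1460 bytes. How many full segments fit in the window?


Given: RWND = 16384 bytes, MSS = 1460 bytes
Full segments = floor(RWND / MSS)
Full segments = floor(16384 / 1460)
Full segments = floor(11.2219) = 11

11


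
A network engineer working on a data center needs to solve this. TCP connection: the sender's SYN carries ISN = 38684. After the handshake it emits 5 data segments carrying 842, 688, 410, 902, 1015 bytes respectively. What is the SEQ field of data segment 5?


The SYN occupies sequence number ISN = 38684, so the first data byte is ISN + 1 = 38685.
SEQ of data segment i = (ISN + 1) + sum of payload sizes of segments 1..i-1.
Segment 1: SEQ = 38685, payload = 842 bytes
Segment 2: SEQ = 39527, payload = 688 bytes
Segment 3: SEQ = 40215, payload = 410 bytes
Segment 4: SEQ = 40625, payload = 902 bytes
Segment 5: SEQ = 41527, payload = 1015 bytes
SEQ of segment 5 = 38685 + 842 + 688 + 410 + 902 = 41527

41527


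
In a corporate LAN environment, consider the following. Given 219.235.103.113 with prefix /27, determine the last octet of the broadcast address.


Given: IP = 219.235.103.113, prefix = /27
Host bits = 32 - 27 = 5
Network last octet = 113 AND mask = 96
Host part size = 2^5 - 1 = 31
Broadcast last octet = 96 OR 31 = 127

127


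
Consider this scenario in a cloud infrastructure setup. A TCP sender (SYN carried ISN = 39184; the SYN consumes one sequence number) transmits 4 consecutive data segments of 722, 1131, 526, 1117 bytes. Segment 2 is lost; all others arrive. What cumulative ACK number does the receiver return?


SYN uses sequence number 39184; first data byte = ISN + 1 = 39185.
Segment 1: SEQ = 39185, len = 722 B, covers [39185, 39906]
Segment 2: SEQ = 39907, len = 1131 B, covers [39907, 41037] [LOST]
Segment 3: SEQ = 41038, len = 526 B, covers [41038, 41563]
Segment 4: SEQ = 41564, len = 1117 B, covers [41564, 42680]
In-order data received: bytes [39185, 39906] (segments 1..1).
Segment 2 missing -> gap begins at byte 39907; later segments buffered out of order.
Cumulative ACK = next expected in-order byte = 39185 + 722 = 39907

39907


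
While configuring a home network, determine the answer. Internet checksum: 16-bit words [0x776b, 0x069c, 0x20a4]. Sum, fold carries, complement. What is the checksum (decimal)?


Given words: [0x776b, 0x069c, 0x20a4]
Step 1: Sum all words
Raw sum = 30571 + 1692 + 8356 = 40619
One's complement = ~40619 & 0xFFFF = 24916

24916


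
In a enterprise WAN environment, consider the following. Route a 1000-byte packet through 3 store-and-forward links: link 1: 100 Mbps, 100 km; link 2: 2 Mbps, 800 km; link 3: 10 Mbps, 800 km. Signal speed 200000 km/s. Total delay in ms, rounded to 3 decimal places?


Packet = 1000 bytes = 8000 bits. Store-and-forward: sum (t_trans + t_prop) per link.
Link 1: t_trans = 8000/(100*10^6) s = 0.0800 ms; t_prop = 100/200000 s = 0.5000 ms; subtotal = 0.5800 ms
Link 2: t_trans = 8000/(2*10^6) s = 4.0000 ms; t_prop = 800/200000 s = 4.0000 ms; subtotal = 8.0000 ms
Link 3: t_trans = 8000/(10*10^6) s = 0.8000 ms; t_prop = 800/200000 s = 4.0000 ms; subtotal = 4.8000 ms
End-to-end = 0.5800 + 8.0000 + 4.8000 = 13.3800 ms -> 13.380 ms (3 dp)

13.380


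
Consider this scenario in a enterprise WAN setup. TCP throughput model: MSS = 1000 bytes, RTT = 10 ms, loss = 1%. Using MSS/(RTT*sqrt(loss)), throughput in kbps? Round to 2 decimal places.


Given: MSS = 1000 bytes, RTT = 10 ms, loss = 1%
RTT in seconds = 10 / 1000 = 0.01
Loss rate = 1% = 0.01
sqrt(loss) = sqrt(0.01) = 0.1
Throughput (bytes/s) = 1000 / (0.01 * 0.1) = 1000000.0000
Throughput (kbps) = 1000000.0000 * 8 / 1000 = 8000.000000 -> 8000.00 kbps (2 dp)

8000.00


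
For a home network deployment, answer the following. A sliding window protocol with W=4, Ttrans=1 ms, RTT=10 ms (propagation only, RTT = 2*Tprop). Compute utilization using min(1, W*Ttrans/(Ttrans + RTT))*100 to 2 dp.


Given: W = 4, Ttrans = 1 ms, RTT = 10 ms (= 2 * Tprop, Tprop = 5 ms)
Cycle time = Ttrans + RTT = 1 + 10 = 11 ms (first packet sent until its ACK returns)
W * Ttrans = 4 * 1 = 4 ms of sending per cycle
W * Ttrans / (Ttrans + RTT) = 4 / 11 = 0.363636
U = min(1, 0.363636) = 0.363636
U% = 36.36%

36.36


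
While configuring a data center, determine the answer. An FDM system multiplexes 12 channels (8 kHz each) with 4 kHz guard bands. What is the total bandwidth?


Given: 12 channels, 8 kHz each, guard = 4 kHz
Channel bandwidth = 12 * 8 = 96 kHz
Guard bands = 11 gaps * 4 kHz = 44 kHz
Total = 96 + 44 = 140 kHz

140


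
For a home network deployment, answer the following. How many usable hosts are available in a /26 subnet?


Given: subnet mask /26
Host bits = 32 - 26 = 6
Total addresses = 2^6 = 64
Usable hosts = 64 - 2 (network + broadcast) = 62

62


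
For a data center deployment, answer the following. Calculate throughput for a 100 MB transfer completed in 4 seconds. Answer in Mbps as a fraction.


Given: file = 100 MB, time = 4 s
File in Mb = 100 * 8 = 800 Mb
Throughput = 800 / 4 Mbps
Throughput = 200 Mbps

200


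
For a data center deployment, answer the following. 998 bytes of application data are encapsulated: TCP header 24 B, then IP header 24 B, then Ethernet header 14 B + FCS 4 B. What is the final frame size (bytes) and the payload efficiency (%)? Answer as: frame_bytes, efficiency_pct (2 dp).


TCP segment = 998 + 24 = 1022 B
IP packet = 1022 + 24 = 1046 B
Ethernet frame = 1046 + 14 + 4 = 1064 B
Efficiency = app / frame = 998 / 1064 = 0.937970 = 93.7970% -> 93.80% (2 dp)

1064, 93.80


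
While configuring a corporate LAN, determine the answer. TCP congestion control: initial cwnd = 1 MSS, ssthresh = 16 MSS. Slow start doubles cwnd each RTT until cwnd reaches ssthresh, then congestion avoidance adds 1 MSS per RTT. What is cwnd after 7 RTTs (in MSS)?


RTT 0: cwnd = 1 MSS (initial)
RTT 1: cwnd = 2 MSS (slow start, doubled)
RTT 2: cwnd = 4 MSS (slow start, doubled)
RTT 3: cwnd = 8 MSS (slow start, doubled)
RTT 4: cwnd = 16 MSS (slow start, doubled)
RTT 5: cwnd = 17 MSS (congestion avoidance, +1)
RTT 6: cwnd = 18 MSS (congestion avoidance, +1)
RTT 7: cwnd = 19 MSS (congestion avoidance, +1)

19


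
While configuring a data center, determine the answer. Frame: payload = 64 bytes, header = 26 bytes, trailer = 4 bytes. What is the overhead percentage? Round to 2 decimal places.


Given: payload = 64 B, header = 26 B, trailer = 4 B
Overhead bytes = header + trailer = 26 + 4 = 30
Total frame = payload + overhead = 64 + 30 = 94
Overhead % = 30 / 94 * 100 = 31.9149% -> 31.91% (2 dp)

31.91


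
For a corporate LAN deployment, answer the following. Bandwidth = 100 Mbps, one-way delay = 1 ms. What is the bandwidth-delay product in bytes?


Given: bandwidth = 100 Mbps, delay = 1 ms
BDP in bits = 100 * 10^6 * 1 / 1000
BDP in bits = 100000
BDP in bytes = 100000 / 8 = 12500

12500


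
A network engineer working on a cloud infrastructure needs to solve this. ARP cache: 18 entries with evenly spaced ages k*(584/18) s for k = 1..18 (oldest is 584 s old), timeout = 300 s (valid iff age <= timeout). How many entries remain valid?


Ages are k * 584/18 s for k = 1..18 (spacing = 32.4444 s).
Entry k is valid iff k * 584/18 <= 300 iff k <= 18 * 300 / 584 = 9.2466
n_valid = floor(9.2466) = 9
(n_stale = 18 - 9 = 9)

9


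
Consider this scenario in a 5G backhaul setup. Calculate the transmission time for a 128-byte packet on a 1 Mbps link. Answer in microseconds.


Given: packet = 128 bytes, bandwidth = 1 Mbps
Packet in bits = 128 * 8 = 1024 bits
Bandwidth = 1 * 10^6 = 1000000 bps
Time = 1024 / 1000000 seconds
Time in us = 1024 * 10^6 / 1000000 = 1024

1024


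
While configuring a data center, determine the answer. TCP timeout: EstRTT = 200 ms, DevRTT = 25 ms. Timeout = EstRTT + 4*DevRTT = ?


Given: EstRTT = 200 ms, DevRTT = 25 ms
Timeout = EstRTT + 4 * DevRTT
4 * DevRTT = 4 * 25 = 100
Timeout = 200 + 100 = 300 ms

300


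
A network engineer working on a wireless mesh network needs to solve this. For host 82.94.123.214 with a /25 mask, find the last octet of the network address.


Given: IP = 82.94.123.214, prefix = /25
Subnet mask = 255.255.255.128
Last octet of IP: 214
Last octet of mask: 128
Network last octet = 214 AND 128 = 128

128


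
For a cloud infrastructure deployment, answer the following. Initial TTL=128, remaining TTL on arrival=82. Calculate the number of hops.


Given: initial TTL = 128, received TTL = 82
Hops = initial TTL - received TTL
Hops = 128 - 82 = 46

46


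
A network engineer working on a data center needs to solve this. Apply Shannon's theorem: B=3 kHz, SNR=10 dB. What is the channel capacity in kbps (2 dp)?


Given: B = 3 kHz, SNR = 10 dB
SNR linear = 10^(10/10) = 10
1 + SNR = 11
log2(11) = 3.4594316186
C = 3 * 1000 * 3.4594316186 = 10378.2949 bps
C = 10.378295 kbps -> 10.38 kbps (2 dp)

10.38


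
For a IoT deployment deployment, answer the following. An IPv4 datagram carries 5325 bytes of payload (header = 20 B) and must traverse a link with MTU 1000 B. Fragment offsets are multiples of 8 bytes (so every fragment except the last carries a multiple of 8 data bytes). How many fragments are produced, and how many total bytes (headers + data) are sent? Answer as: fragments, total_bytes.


Max data per non-final fragment = floor((MTU - header)/8)*8 = floor((1000 - 20)/8)*8 = floor(980/8)*8 = 976 B
Final fragment needs no 8-byte alignment: it can carry up to MTU - header = 980 B
Non-final fragments needed = ceil((payload - 980) / 976) = ceil(4345/976) = ceil(4.4518) = 5
Number of fragments = 5 + 1 = 6
Fragment sizes (data): 5 * 976 B + 445 B (last, 445 <= 980 OK)
Total bytes sent = payload + n_frags * header = 5325 + 6*20 = 5325 + 120 = 5445 B

6, 5445


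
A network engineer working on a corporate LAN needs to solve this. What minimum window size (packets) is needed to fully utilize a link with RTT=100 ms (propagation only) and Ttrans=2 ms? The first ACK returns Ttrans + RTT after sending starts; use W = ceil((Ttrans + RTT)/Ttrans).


Given: Ttrans = 2 ms, RTT = 100 ms (= 2 * Tprop, Tprop = 50 ms)
Time until first ACK returns = Ttrans + RTT = 2 + 100 = 102 ms
Need W * Ttrans >= Ttrans + RTT  ->  W >= (Ttrans + RTT) / Ttrans
(Ttrans + RTT) / Ttrans = 102 / 2 = 51
W_min = ceil(51) = 51

51


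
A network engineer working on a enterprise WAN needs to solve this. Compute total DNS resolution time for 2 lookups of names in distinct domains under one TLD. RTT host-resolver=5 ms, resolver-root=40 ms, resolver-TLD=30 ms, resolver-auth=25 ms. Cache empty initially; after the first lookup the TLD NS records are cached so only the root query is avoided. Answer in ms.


Lookup 1 (cold cache): local + root + TLD + auth = 5 + 40 + 30 + 25 = 100 ms
Lookups 2..2 (TLD NS cached -> skip root; new domain -> still ask TLD and auth): local + TLD + auth = 5 + 30 + 25 = 60 ms each
Remaining 1 lookups: 1 * 60 = 60 ms
Total = 100 + 60 = 160 ms

160


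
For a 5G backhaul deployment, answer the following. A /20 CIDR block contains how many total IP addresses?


Given: CIDR prefix /20
Host bits = 32 - 20 = 12
Total addresses = 2^12 = 4096

4096


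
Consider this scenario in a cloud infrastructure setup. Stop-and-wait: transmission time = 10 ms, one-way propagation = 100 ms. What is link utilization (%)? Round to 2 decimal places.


Given: Ttrans = 10 ms, Tprop = 100 ms
RTT = 2 * Tprop = 2 * 100 = 200 ms
U = Ttrans / (Ttrans + RTT)
U = 10 / (10 + 200)
U = 10 / 210 = 0.047619
U% = 4.76%

4.76


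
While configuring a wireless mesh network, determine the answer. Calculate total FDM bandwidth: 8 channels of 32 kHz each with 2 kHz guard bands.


Given: 8 channels, 32 kHz each, guard = 2 kHz
Channel bandwidth = 8 * 32 = 256 kHz
Guard bands = 7 gaps * 2 kHz = 14 kHz
Total = 256 + 14 = 270 kHz

270


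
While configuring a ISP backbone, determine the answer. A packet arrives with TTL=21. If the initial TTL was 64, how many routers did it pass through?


Given: initial TTL = 64, received TTL = 21
Hops = initial TTL - received TTL
Hops = 64 - 21 = 43

43


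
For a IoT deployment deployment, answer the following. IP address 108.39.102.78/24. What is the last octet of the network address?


Given: IP = 108.39.102.78, prefix = /24
Subnet mask = 255.255.255.0
Last octet of IP: 78
Last octet of mask: 0
Network last octet = 78 AND 0 = 0

0


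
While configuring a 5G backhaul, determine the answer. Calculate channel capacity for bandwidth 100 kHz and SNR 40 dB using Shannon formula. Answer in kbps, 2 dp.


Given: B = 100 kHz, SNR = 40 dB
SNR linear = 10^(40/10) = 10000
1 + SNR = 10001
log2(10001) = 13.2878566418
C = 100 * 1000 * 13.2878566418 = 1328785.6642 bps
C = 1328.785664 kbps -> 1328.79 kbps (2 dp)

1328.79


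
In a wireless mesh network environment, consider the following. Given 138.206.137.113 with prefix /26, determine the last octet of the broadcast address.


Given: IP = 138.206.137.113, prefix = /26
Host bits = 32 - 26 = 6
Network last octet = 113 AND mask = 64
Host part size = 2^6 - 1 = 63
Broadcast last octet = 64 OR 63 = 127

127


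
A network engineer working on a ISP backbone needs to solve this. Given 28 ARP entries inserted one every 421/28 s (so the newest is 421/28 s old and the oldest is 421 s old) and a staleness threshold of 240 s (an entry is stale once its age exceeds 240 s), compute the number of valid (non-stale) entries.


Ages are k * 421/28 s for k = 1..28 (spacing = 15.0357 s).
Entry k is valid iff k * 421/28 <= 240 iff k <= 28 * 240 / 421 = 15.9620
n_valid = floor(15.9620) = 15
(n_stale = 28 - 15 = 13)

15


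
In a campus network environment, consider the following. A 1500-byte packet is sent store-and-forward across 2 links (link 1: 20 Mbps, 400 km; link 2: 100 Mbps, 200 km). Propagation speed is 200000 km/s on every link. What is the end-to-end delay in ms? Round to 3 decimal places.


Packet = 1500 bytes = 12000 bits. Store-and-forward: sum (t_trans + t_prop) per link.
Link 1: t_trans = 12000/(20*10^6) s = 0.6000 ms; t_prop = 400/200000 s = 2.0000 ms; subtotal = 2.6000 ms
Link 2: t_trans = 12000/(100*10^6) s = 0.1200 ms; t_prop = 200/200000 s = 1.0000 ms; subtotal = 1.1200 ms
End-to-end = 2.6000 + 1.1200 = 3.7200 ms -> 3.720 ms (3 dp)

3.720


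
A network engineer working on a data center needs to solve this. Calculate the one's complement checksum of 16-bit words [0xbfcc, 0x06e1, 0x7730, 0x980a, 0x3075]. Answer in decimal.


Given words: [0xbfcc, 0x06e1, 0x7730, 0x980a, 0x3075]
Step 1: Sum all words
Raw sum = 49100 + 1761 + 30512 + 38922 + 12405 = 132700
Step 2: Fold carry: (1628 + 2) = 1630
One's complement = ~1630 & 0xFFFF = 63905

63905


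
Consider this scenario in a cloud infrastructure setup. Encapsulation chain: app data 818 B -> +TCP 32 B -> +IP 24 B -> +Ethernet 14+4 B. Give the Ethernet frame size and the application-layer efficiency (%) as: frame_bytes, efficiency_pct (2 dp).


TCP segment = 818 + 32 = 850 B
IP packet = 850 + 24 = 874 B
Ethernet frame = 874 + 14 + 4 = 892 B
Efficiency = app / frame = 818 / 892 = 0.917040 = 91.7040% -> 91.70% (2 dp)

892, 91.70


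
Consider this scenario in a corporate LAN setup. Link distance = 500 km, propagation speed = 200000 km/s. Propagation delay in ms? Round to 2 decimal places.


Given: distance = 500 km, speed = 200000 km/s
Delay = distance / speed = 500 / 200000 seconds
Delay in ms = 500 * 1000 / 200000
Delay = 2.5000 ms
Rounded to 2 dp = 2.50 ms

2.50


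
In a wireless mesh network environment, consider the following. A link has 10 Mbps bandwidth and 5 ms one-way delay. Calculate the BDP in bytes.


Given: bandwidth = 10 Mbps, delay = 5 ms
BDP in bits = 10 * 10^6 * 5 / 1000
BDP in bits = 50000
BDP in bytes = 50000 / 8 = 6250

6250


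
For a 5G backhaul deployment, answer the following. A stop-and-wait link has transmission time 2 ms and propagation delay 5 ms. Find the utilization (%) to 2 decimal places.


Given: Ttrans = 2 ms, Tprop = 5 ms
RTT = 2 * Tprop = 2 * 5 = 10 ms
U = Ttrans / (Ttrans + RTT)
U = 2 / (2 + 10)
U = 2 / 12 = 0.166667
U% = 16.67%

16.67


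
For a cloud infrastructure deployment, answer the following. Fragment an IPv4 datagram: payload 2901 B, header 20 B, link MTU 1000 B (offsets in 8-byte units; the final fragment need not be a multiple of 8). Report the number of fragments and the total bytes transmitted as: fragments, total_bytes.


Max data per non-final fragment = floor((MTU - header)/8)*8 = floor((1000 - 20)/8)*8 = floor(980/8)*8 = 976 B
Final fragment needs no 8-byte alignment: it can carry up to MTU - header = 980 B
Non-final fragments needed = ceil((payload - 980) / 976) = ceil(1921/976) = ceil(1.9682) = 2
Number of fragments = 2 + 1 = 3
Fragment sizes (data): 2 * 976 B + 949 B (last, 949 <= 980 OK)
Total bytes sent = payload + n_frags * header = 2901 + 3*20 = 2901 + 60 = 2961 B

3, 2961


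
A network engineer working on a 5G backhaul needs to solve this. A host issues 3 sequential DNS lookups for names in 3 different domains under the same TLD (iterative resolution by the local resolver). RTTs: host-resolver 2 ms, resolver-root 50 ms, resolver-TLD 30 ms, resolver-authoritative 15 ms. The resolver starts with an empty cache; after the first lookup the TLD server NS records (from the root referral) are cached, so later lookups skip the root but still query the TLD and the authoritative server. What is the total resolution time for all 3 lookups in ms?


Lookup 1 (cold cache): local + root + TLD + auth = 2 + 50 + 30 + 15 = 97 ms
Lookups 2..3 (TLD NS cached -> skip root; new domain -> still ask TLD and auth): local + TLD + auth = 2 + 30 + 15 = 47 ms each
Remaining 2 lookups: 2 * 47 = 94 ms
Total = 97 + 94 = 191 ms

191


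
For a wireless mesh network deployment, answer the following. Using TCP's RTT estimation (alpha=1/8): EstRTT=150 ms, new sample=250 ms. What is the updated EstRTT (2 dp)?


Given: EstRTT = 150 ms, SampleRTT = 250 ms, alpha = 1/8
New EstRTT = (1 - alpha) * EstRTT + alpha * SampleRTT
(7/8) * 150 = 131.25
(1/8) * 250 = 31.25
New EstRTT = 131.25 + 31.25 = 162.5 ms -> 162.50 ms (2 dp)

162.50


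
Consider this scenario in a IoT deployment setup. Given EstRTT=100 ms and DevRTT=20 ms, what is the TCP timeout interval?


Given: EstRTT = 100 ms, DevRTT = 20 ms
Timeout = EstRTT + 4 * DevRTT
4 * DevRTT = 4 * 20 = 80
Timeout = 100 + 80 = 180 ms

180


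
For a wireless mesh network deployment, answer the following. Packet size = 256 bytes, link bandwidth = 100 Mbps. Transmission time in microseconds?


Given: packet = 256 bytes, bandwidth = 100 Mbps
Packet in bits = 256 * 8 = 2048 bits
Bandwidth = 100 * 10^6 = 100000000 bps
Time = 2048 / 100000000 seconds
Time in us = 2048 * 10^6 / 100000000 = 20.48

20.48


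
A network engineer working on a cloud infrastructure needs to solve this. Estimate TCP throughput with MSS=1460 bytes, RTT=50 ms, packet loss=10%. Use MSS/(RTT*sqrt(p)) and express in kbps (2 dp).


Given: MSS = 1460 bytes, RTT = 50 ms, loss = 10%
RTT in seconds = 50 / 1000 = 0.05
Loss rate = 10% = 0.1
sqrt(loss) = sqrt(0.1) = 0.316227766017
Throughput (bytes/s) = 1460 / (0.05 * 0.316227766017) = 92338.5077
Throughput (kbps) = 92338.5077 * 8 / 1000 = 738.708061 -> 738.71 kbps (2 dp)

738.71
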